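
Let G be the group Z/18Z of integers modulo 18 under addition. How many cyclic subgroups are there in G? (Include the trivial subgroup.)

6

A cyclic subgroup of order d is generated by each of its φ(d) elements of order d, so the cyclic subgroups of order d number (#elements of order d)/φ(d).
Cyclic subgroups by order — order 1: 1; order 2: 1; order 3: 1; order 6: 1; order 9: 1; order 18: 1.
Total: 6.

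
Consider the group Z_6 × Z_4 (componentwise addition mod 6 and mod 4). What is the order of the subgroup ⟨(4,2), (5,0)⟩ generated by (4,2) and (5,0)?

12

|⟨(4,2)⟩| = 6 and |⟨(5,0)⟩| = 6, so |H| is a multiple of lcm(6, 6) = 6 and divides |G| = 24.
Closing under the operation: H = {(0,0), (0,2), (1,0), (1,2), (2,0), (2,2), (3,0), (3,2), (4,0), (4,2), (5,0), (5,2)}, so |H| = 12.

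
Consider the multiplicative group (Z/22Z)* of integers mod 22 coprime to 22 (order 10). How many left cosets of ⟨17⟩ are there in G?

1

|⟨17⟩| = 10 and |G| = 10.
By Lagrange, [G : H] = |G|/|H| = 10/10 = 1.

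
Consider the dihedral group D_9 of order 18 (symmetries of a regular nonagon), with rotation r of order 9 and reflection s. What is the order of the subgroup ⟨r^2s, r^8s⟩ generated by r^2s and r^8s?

|⟨r^2s⟩| = 2 and |⟨r^8s⟩| = 2, so |H| is a multiple of lcm(2, 2) = 2 and divides |G| = 18.
Closing under the operation: H = {e, r^3, r^6, r^2s, r^5s, r^8s}, so |H| = 6.

6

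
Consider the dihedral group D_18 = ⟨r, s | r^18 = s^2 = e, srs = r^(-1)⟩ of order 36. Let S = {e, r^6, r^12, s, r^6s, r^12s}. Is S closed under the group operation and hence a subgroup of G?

|S| = 6 divides |G| = 36, consistent with Lagrange.
S contains the identity, every element's inverse is in S, and S is closed under ·: it is a subgroup.

Yes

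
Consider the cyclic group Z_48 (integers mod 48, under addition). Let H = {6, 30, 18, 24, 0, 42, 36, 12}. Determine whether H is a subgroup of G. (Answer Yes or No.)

Yes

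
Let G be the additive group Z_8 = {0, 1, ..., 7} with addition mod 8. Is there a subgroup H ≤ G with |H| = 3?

No

3 does not divide |G| = 8, so by Lagrange no subgroup of order 3 exists.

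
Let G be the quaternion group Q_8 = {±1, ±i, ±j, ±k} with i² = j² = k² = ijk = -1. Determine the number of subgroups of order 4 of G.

|G| = 8 and 4 | 8, so subgroups of order 4 are possible by Lagrange.
The subgroups of order 4 are: {1, -1, i, -i}; {1, -1, j, -j}; {1, -1, k, -k}.
So G has 3 subgroups of order 4.

3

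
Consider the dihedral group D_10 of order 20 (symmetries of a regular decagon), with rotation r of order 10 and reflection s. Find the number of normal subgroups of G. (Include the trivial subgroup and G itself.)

G has 22 subgroups. Checking conjugation-invariance by order — order 1: 1/1 normal; order 2: 1/11 normal; order 4: 0/5 normal; order 5: 1/1 normal; order 10: 3/3 normal; order 20: 1/1 normal.
Total normal subgroups: 7.

7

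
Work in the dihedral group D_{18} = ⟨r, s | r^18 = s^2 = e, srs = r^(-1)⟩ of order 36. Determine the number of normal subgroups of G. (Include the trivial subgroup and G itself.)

9

G has 45 subgroups. Checking conjugation-invariance by order — order 1: 1/1 normal; order 2: 1/19 normal; order 3: 1/1 normal; order 4: 0/9 normal; order 6: 1/7 normal; order 9: 1/1 normal; order 12: 0/3 normal; order 18: 3/3 normal; order 36: 1/1 normal.
Total normal subgroups: 9.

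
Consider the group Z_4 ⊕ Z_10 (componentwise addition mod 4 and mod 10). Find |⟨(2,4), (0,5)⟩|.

20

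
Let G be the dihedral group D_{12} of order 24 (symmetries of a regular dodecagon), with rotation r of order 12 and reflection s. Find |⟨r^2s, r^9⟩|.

|⟨r^2s⟩| = 2 and |⟨r^9⟩| = 4, so |H| is a multiple of lcm(2, 4) = 4 and divides |G| = 24.
Closing under the operation: H = {e, r^3, r^6, r^9, r^2s, r^5s, r^8s, r^11s}, so |H| = 8.

8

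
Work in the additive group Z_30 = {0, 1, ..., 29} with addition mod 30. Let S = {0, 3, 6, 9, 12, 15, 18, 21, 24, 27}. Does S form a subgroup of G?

|S| = 10 divides |G| = 30, consistent with Lagrange.
S contains the identity, every element's inverse is in S, and S is closed under +: it is a subgroup.
In fact S = ⟨3⟩.

Yes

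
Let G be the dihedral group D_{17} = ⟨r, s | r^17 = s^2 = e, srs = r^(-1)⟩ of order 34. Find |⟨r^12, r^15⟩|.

17

|⟨r^12⟩| = 17 and |⟨r^15⟩| = 17, so |H| is a multiple of lcm(17, 17) = 17 and divides |G| = 34.
Closing under the operation: H = {e, r, r^2, r^3, r^4, r^5, r^6, r^7, r^8, r^9, r^10, r^11, r^12, r^13, r^14, r^15, r^16}, so |H| = 17.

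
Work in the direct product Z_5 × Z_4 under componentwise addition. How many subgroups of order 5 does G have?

1

|G| = 20 and 5 | 20, so subgroups of order 5 are possible by Lagrange.
The subgroups of order 5 are: {(0,0), (1,0), (2,0), (3,0), (4,0)}.
So G has 1 subgroup of order 5.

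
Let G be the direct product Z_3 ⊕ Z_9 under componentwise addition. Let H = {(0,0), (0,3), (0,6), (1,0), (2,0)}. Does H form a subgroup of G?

No

|H| = 5 does not divide |G| = 27, so by Lagrange H is not a subgroup.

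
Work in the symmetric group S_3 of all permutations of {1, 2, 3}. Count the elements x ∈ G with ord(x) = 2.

3

The elements of order 2 are: (2 3), (1 2), (1 3).
That's 3.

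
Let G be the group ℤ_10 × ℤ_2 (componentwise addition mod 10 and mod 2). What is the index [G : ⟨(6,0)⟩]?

4

|⟨(6,0)⟩| = 5 and |G| = 20.
By Lagrange, [G : H] = |G|/|H| = 20/5 = 4.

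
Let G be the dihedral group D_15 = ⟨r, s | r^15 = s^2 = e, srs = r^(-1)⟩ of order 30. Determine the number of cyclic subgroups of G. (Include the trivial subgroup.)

19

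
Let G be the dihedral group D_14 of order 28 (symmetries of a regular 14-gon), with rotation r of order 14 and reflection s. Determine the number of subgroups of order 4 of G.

|G| = 28 and 4 | 28, so subgroups of order 4 are possible by Lagrange.
The subgroups of order 4 are: {e, r^7, r^3s, r^10s}; {e, r^7, r^4s, r^11s}; {e, r^7, r^5s, r^12s}; {e, r^7, r^6s, r^13s}; … (7 in all).
So G has 7 subgroups of order 4.

7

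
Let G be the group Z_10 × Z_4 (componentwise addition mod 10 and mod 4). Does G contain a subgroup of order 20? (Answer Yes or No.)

Yes

20 | 40. A subgroup of order 20 is {(0,0), (0,1), (0,2), (0,3), (2,0), (2,1), (2,2), (2,3), (4,0), (4,1), (4,2), (4,3), (6,0), (6,1), (6,2), (6,3), (8,0), (8,1), (8,2), (8,3)}.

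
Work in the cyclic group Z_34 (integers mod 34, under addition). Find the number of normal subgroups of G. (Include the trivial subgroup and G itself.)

G is abelian, so every subgroup is normal.
G has 4 subgroups in total, hence 4 normal subgroups.

4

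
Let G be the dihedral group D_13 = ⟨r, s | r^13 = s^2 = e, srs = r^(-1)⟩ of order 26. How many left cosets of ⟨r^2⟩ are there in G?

2

|⟨r^2⟩| = 13 and |G| = 26.
By Lagrange, [G : H] = |G|/|H| = 26/13 = 2.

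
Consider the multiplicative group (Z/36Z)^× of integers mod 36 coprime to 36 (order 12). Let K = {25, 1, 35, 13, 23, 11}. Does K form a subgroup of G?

Yes

|K| = 6 divides |G| = 12, consistent with Lagrange.
K contains the identity, every element's inverse is in K, and K is closed under ·: it is a subgroup.
In fact K = ⟨23⟩.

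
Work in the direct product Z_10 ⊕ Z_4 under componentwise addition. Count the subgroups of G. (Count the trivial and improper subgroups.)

16

|G| = 40, so by Lagrange every subgroup order divides 40. Divisors: 1, 2, 4, 5, 8, 10, 20, 40.
Subgroups by order — order 1: 1; order 2: 3; order 4: 3; order 5: 1; order 8: 1; order 10: 3; order 20: 3; order 40: 1.
Total: 1 + 3 + 3 + 1 + 1 + 3 + 3 + 1 = 16.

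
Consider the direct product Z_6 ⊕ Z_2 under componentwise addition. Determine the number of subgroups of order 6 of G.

|G| = 12 and 6 | 12, so subgroups of order 6 are possible by Lagrange.
The subgroups of order 6 are: {(0,0), (0,1), (2,0), (2,1), (4,0), (4,1)}; {(0,0), (1,0), (2,0), (3,0), (4,0), (5,0)}; {(0,0), (1,1), (2,0), (3,1), (4,0), (5,1)}.
So G has 3 subgroups of order 6.

3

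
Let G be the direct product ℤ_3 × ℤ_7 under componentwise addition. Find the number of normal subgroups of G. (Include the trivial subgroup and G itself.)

G is abelian, so every subgroup is normal.
G has 4 subgroups in total, hence 4 normal subgroups.

4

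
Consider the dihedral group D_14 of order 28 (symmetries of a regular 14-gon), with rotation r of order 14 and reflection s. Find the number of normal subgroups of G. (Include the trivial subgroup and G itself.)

G has 28 subgroups. Checking conjugation-invariance by order — order 1: 1/1 normal; order 2: 1/15 normal; order 4: 0/7 normal; order 7: 1/1 normal; order 14: 3/3 normal; order 28: 1/1 normal.
Total normal subgroups: 7.

7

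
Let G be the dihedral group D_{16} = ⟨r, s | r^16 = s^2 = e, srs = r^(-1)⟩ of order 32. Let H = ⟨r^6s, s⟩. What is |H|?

16

|⟨r^6s⟩| = 2 and |⟨s⟩| = 2, so |H| is a multiple of lcm(2, 2) = 2 and divides |G| = 32.
Closing under the operation: H = {e, r^2, r^4, r^6, r^8, r^10, r^12, r^14, s, r^2s, r^4s, r^6s, r^8s, r^10s, r^12s, r^14s}, so |H| = 16.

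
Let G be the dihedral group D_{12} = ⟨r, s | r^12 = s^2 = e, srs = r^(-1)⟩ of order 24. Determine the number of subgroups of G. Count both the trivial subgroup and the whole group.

|G| = 24, so by Lagrange every subgroup order divides 24. Divisors: 1, 2, 3, 4, 6, 8, 12, 24.
Subgroups by order — order 1: 1; order 2: 13; order 3: 1; order 4: 7; order 6: 5; order 8: 3; order 12: 3; order 24: 1.
Total: 1 + 13 + 1 + 7 + 5 + 3 + 3 + 1 = 34.

34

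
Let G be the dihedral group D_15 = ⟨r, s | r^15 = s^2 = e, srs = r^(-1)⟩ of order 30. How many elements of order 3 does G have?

The elements of order 3 are: r^5, r^10.
That's 2.

2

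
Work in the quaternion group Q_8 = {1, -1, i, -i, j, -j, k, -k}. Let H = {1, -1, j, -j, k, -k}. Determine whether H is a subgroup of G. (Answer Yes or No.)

No

|H| = 6 does not divide |G| = 8, so by Lagrange H is not a subgroup.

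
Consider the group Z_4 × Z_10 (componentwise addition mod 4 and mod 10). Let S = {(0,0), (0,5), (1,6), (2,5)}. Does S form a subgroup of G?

(1,6) ∈ S but its inverse (3,4) ∉ S, so S is not a subgroup.

No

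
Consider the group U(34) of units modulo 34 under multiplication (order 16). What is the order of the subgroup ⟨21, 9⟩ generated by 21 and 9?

8

|⟨21⟩| = 4 and |⟨9⟩| = 8, so |H| is a multiple of lcm(4, 8) = 8 and divides |G| = 16.
Closing under the operation: H = {1, 9, 13, 15, 19, 21, 25, 33}, so |H| = 8.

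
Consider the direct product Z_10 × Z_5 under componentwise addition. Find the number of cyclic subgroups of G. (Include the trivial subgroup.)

14

Group the elements of G by the cyclic subgroup they generate; each cyclic subgroup of order d accounts for φ(d) elements.
Cyclic subgroups by order — order 1: 1; order 2: 1; order 5: 6; order 10: 6.
Total: 14.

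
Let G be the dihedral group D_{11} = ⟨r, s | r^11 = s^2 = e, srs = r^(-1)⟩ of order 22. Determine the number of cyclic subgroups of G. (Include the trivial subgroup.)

13

Each element a generates a cyclic subgroup ⟨a⟩; distinct elements may generate the same one (a cyclic group of order d has φ(d) generators).
Cyclic subgroups by order — order 1: 1; order 2: 11; order 11: 1.
Total: 13.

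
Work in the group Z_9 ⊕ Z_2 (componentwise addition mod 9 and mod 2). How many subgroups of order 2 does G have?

1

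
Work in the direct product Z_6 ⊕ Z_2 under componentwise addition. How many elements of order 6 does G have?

An element (a,b) has order lcm(ord(a), ord(b)); count pairs with lcm equal to 6.
Enumerating gives 6 such elements.

6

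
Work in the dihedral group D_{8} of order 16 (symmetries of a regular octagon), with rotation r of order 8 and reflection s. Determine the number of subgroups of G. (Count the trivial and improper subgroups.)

19

|G| = 16, so by Lagrange every subgroup order divides 16. Divisors: 1, 2, 4, 8, 16.
Subgroups by order — order 1: 1; order 2: 9; order 4: 5; order 8: 3; order 16: 1.
Total: 1 + 9 + 5 + 3 + 1 = 19.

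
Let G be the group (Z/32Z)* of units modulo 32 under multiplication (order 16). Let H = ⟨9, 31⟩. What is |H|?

8

|⟨9⟩| = 4 and |⟨31⟩| = 2, so |H| is a multiple of lcm(4, 2) = 4 and divides |G| = 16.
Closing under the operation: H = {1, 7, 9, 15, 17, 23, 25, 31}, so |H| = 8.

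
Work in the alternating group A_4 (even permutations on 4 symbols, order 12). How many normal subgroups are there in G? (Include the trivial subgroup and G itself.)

3

G has 10 subgroups. Checking conjugation-invariance by order — order 1: 1/1 normal; order 2: 0/3 normal; order 3: 0/4 normal; order 4: 1/1 normal; order 12: 1/1 normal.
Total normal subgroups: 3.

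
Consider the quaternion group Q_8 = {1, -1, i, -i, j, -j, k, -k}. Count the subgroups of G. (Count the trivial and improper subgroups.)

6

|G| = 8, so by Lagrange every subgroup order divides 8. Divisors: 1, 2, 4, 8.
Subgroups by order — order 1: 1; order 2: 1; order 4: 3; order 8: 1.
Total: 1 + 1 + 3 + 1 = 6.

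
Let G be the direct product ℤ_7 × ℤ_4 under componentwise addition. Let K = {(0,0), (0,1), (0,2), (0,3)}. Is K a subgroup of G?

|K| = 4 divides |G| = 28, consistent with Lagrange.
K contains the identity, every element's inverse is in K, and K is closed under +: it is a subgroup.
In fact K = ⟨(0,1)⟩.

Yes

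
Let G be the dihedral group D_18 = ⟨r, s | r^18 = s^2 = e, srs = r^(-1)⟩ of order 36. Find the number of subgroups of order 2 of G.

|G| = 36 and 2 | 36, so subgroups of order 2 are possible by Lagrange.
The subgroups of order 2 are: {e, r^10s}; {e, r^11s}; {e, r^12s}; {e, r^13s}; … (19 in all).
So G has 19 subgroups of order 2.

19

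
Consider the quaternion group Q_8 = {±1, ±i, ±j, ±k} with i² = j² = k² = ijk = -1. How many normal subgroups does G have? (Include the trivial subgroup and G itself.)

G has 6 subgroups. Checking conjugation-invariance by order — order 1: 1/1 normal; order 2: 1/1 normal; order 4: 3/3 normal; order 8: 1/1 normal.
Total normal subgroups: 6.

6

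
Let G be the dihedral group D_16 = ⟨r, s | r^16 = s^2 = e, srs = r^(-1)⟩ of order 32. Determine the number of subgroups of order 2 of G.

17

|G| = 32 and 2 | 32, so subgroups of order 2 are possible by Lagrange.
The subgroups of order 2 are: {e, r^10s}; {e, r^11s}; {e, r^12s}; {e, r^13s}; … (17 in all).
So G has 17 subgroups of order 2.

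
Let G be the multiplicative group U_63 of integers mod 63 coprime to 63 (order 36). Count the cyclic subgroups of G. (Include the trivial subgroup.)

20

A cyclic subgroup of order d is generated by each of its φ(d) elements of order d, so the cyclic subgroups of order d number (#elements of order d)/φ(d).
Cyclic subgroups by order — order 1: 1; order 2: 3; order 3: 4; order 6: 12.
Total: 20.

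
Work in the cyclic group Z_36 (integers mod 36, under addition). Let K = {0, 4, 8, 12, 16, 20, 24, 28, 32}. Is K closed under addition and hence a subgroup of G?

|K| = 9 divides |G| = 36, consistent with Lagrange.
K contains the identity, every element's inverse is in K, and K is closed under +: it is a subgroup.
In fact K = ⟨32⟩.

Yes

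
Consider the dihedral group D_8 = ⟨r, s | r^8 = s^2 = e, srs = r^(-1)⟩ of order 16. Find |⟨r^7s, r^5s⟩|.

|⟨r^7s⟩| = 2 and |⟨r^5s⟩| = 2, so |H| is a multiple of lcm(2, 2) = 2 and divides |G| = 16.
Closing under the operation: H = {e, r^2, r^4, r^6, rs, r^3s, r^5s, r^7s}, so |H| = 8.

8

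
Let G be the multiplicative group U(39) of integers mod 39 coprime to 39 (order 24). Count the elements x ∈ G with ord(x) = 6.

6

The elements of order 6 are: 4, 10, 17, 23, 29, 35.
That's 6.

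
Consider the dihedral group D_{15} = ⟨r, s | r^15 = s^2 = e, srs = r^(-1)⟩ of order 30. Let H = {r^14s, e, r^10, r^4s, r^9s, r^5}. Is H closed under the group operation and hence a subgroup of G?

Yes

|H| = 6 divides |G| = 30, consistent with Lagrange.
H contains the identity, every element's inverse is in H, and H is closed under ·: it is a subgroup.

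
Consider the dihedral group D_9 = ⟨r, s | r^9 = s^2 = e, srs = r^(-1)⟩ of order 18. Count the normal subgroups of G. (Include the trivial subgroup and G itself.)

4

G has 16 subgroups. Checking conjugation-invariance by order — order 1: 1/1 normal; order 2: 0/9 normal; order 3: 1/1 normal; order 6: 0/3 normal; order 9: 1/1 normal; order 18: 1/1 normal.
Total normal subgroups: 4.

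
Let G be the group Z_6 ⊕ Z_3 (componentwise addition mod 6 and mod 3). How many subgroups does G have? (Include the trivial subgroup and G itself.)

12

|G| = 18, so by Lagrange every subgroup order divides 18. Divisors: 1, 2, 3, 6, 9, 18.
Subgroups by order — order 1: 1; order 2: 1; order 3: 4; order 6: 4; order 9: 1; order 18: 1.
Total: 1 + 1 + 4 + 4 + 1 + 1 = 12.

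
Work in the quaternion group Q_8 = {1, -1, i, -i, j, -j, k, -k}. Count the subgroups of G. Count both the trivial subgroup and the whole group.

6

|G| = 8, so by Lagrange every subgroup order divides 8. Divisors: 1, 2, 4, 8.
Subgroups by order — order 1: 1; order 2: 1; order 4: 3; order 8: 1.
Total: 1 + 1 + 3 + 1 = 6.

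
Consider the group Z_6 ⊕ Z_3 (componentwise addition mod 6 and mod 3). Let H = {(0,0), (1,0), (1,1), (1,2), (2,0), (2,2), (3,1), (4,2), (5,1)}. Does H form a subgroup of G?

No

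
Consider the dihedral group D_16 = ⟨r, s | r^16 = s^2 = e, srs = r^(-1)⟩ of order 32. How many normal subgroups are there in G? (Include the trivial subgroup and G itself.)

8

G has 36 subgroups. Checking conjugation-invariance by order — order 1: 1/1 normal; order 2: 1/17 normal; order 4: 1/9 normal; order 8: 1/5 normal; order 16: 3/3 normal; order 32: 1/1 normal.
Total normal subgroups: 8.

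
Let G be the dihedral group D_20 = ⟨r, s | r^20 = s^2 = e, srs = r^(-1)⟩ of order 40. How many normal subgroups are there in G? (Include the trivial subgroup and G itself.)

G has 48 subgroups. Checking conjugation-invariance by order — order 1: 1/1 normal; order 2: 1/21 normal; order 4: 1/11 normal; order 5: 1/1 normal; order 8: 0/5 normal; order 10: 1/5 normal; order 20: 3/3 normal; order 40: 1/1 normal.
Total normal subgroups: 9.

9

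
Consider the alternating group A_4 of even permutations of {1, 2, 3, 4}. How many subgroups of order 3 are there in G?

4

|G| = 12 and 3 | 12, so subgroups of order 3 are possible by Lagrange.
The subgroups of order 3 are: {e, (1 2 3), (1 3 2)}; {e, (1 2 4), (1 4 2)}; {e, (1 3 4), (1 4 3)}; {e, (2 3 4), (2 4 3)}.
So G has 4 subgroups of order 3.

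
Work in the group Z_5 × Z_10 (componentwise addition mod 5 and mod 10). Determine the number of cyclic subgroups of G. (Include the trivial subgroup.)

A cyclic subgroup of order d is generated by each of its φ(d) elements of order d, so the cyclic subgroups of order d number (#elements of order d)/φ(d).
Cyclic subgroups by order — order 1: 1; order 2: 1; order 5: 6; order 10: 6.
Total: 14.

14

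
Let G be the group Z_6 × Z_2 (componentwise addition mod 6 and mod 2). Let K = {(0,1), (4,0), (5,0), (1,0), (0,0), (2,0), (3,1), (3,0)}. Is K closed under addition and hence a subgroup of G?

|K| = 8 does not divide |G| = 12, so by Lagrange K is not a subgroup.

No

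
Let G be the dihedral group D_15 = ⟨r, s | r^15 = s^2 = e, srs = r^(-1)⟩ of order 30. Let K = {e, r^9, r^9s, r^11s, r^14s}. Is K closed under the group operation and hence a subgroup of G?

r^9 ∈ K but its inverse r^6 ∉ K, so K is not a subgroup.

No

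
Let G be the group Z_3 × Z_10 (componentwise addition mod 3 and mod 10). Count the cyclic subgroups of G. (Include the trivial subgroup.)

8

Each element a generates a cyclic subgroup ⟨a⟩; distinct elements may generate the same one (a cyclic group of order d has φ(d) generators).
Cyclic subgroups by order — order 1: 1; order 2: 1; order 3: 1; order 5: 1; order 6: 1; order 10: 1; order 15: 1; order 30: 1.
Total: 8.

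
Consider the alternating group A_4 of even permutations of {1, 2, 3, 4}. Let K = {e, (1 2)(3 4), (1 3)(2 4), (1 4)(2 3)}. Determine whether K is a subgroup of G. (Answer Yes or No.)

|K| = 4 divides |G| = 12, consistent with Lagrange.
K contains the identity, every element's inverse is in K, and K is closed under ∘: it is a subgroup.

Yes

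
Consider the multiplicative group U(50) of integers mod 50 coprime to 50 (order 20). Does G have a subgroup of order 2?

2 | 20. A subgroup of order 2 is {1, 49}.

Yes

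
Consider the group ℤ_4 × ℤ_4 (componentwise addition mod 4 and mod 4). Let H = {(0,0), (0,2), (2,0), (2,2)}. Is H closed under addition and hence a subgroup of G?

|H| = 4 divides |G| = 16, consistent with Lagrange.
H contains the identity, every element's inverse is in H, and H is closed under +: it is a subgroup.

Yes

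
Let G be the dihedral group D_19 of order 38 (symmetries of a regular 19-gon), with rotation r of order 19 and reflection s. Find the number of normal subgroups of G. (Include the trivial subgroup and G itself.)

3

G has 22 subgroups. Checking conjugation-invariance by order — order 1: 1/1 normal; order 2: 0/19 normal; order 19: 1/1 normal; order 38: 1/1 normal.
Total normal subgroups: 3.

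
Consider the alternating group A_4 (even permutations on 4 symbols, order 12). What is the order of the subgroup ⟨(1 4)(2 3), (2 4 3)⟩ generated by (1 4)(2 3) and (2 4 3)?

12

|⟨(1 4)(2 3)⟩| = 2 and |⟨(2 4 3)⟩| = 3, so |H| is a multiple of lcm(2, 3) = 6 and divides |G| = 12.
Closing {(1 4)(2 3), (2 4 3)} under the group operation gives all of G, so |H| = 12.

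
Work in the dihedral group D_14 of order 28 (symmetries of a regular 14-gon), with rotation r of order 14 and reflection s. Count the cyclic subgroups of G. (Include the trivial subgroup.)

Group the elements of G by the cyclic subgroup they generate; each cyclic subgroup of order d accounts for φ(d) elements.
Cyclic subgroups by order — order 1: 1; order 2: 15; order 7: 1; order 14: 1.
Total: 18.

18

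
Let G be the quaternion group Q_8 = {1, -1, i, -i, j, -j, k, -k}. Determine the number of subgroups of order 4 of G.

3

|G| = 8 and 4 | 8, so subgroups of order 4 are possible by Lagrange.
The subgroups of order 4 are: {1, -1, i, -i}; {1, -1, j, -j}; {1, -1, k, -k}.
So G has 3 subgroups of order 4.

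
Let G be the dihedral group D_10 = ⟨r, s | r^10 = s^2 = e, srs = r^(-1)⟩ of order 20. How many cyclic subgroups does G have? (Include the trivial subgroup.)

A cyclic subgroup of order d is generated by each of its φ(d) elements of order d, so the cyclic subgroups of order d number (#elements of order d)/φ(d).
Cyclic subgroups by order — order 1: 1; order 2: 11; order 5: 1; order 10: 1.
Total: 14.

14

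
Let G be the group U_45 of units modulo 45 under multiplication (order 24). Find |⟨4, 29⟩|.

12

|⟨4⟩| = 6 and |⟨29⟩| = 6, so |H| is a multiple of lcm(6, 6) = 6 and divides |G| = 24.
Closing under the operation: H = {1, 4, 11, 14, 16, 19, 26, 29, 31, 34, 41, 44}, so |H| = 12.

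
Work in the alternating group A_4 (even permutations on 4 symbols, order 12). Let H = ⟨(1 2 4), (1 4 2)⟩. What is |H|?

3

|⟨(1 2 4)⟩| = 3 and |⟨(1 4 2)⟩| = 3, so |H| is a multiple of lcm(3, 3) = 3 and divides |G| = 12.
Closing under the operation: H = {e, (1 2 4), (1 4 2)}, so |H| = 3.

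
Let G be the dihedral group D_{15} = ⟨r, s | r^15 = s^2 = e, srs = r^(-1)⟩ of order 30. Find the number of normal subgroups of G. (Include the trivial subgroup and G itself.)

G has 28 subgroups. Checking conjugation-invariance by order — order 1: 1/1 normal; order 2: 0/15 normal; order 3: 1/1 normal; order 5: 1/1 normal; order 6: 0/5 normal; order 10: 0/3 normal; order 15: 1/1 normal; order 30: 1/1 normal.
Total normal subgroups: 5.

5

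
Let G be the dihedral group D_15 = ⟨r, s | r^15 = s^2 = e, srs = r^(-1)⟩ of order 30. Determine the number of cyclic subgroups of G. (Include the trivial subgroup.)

Group the elements of G by the cyclic subgroup they generate; each cyclic subgroup of order d accounts for φ(d) elements.
Cyclic subgroups by order — order 1: 1; order 2: 15; order 3: 1; order 5: 1; order 15: 1.
Total: 19.

19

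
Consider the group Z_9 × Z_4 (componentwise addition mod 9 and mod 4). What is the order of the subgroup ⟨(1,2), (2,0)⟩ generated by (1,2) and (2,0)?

18

|⟨(1,2)⟩| = 18 and |⟨(2,0)⟩| = 9, so |H| is a multiple of lcm(18, 9) = 18 and divides |G| = 36.
Closing under the operation: H = {(0,0), (0,2), (1,0), (1,2), (2,0), (2,2), (3,0), (3,2), (4,0), (4,2), (5,0), (5,2), (6,0), (6,2), (7,0), (7,2), (8,0), (8,2)}, so |H| = 18.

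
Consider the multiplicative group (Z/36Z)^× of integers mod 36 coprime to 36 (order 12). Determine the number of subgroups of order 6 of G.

3

|G| = 12 and 6 | 12, so subgroups of order 6 are possible by Lagrange.
The subgroups of order 6 are: {1, 11, 13, 23, 25, 35}; {1, 5, 13, 17, 25, 29}; {1, 7, 13, 19, 25, 31}.
So G has 3 subgroups of order 6.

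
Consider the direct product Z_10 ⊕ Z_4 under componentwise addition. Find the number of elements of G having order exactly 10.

An element (a,b) has order lcm(ord(a), ord(b)); count pairs with lcm equal to 10.
Enumerating gives 12 such elements.

12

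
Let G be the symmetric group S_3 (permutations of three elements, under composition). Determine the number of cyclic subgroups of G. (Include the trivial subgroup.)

A cyclic subgroup of order d is generated by each of its φ(d) elements of order d, so the cyclic subgroups of order d number (#elements of order d)/φ(d).
Cyclic subgroups by order — order 1: 1; order 2: 3; order 3: 1.
Total: 5.

5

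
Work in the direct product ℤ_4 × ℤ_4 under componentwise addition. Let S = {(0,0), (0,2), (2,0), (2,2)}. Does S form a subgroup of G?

Yes

|S| = 4 divides |G| = 16, consistent with Lagrange.
S contains the identity, every element's inverse is in S, and S is closed under +: it is a subgroup.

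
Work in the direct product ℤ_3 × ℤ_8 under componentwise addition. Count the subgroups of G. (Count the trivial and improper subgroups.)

8

|G| = 24, so by Lagrange every subgroup order divides 24. Divisors: 1, 2, 3, 4, 6, 8, 12, 24.
Subgroups by order — order 1: 1; order 2: 1; order 3: 1; order 4: 1; order 6: 1; order 8: 1; order 12: 1; order 24: 1.
Total: 1 + 1 + 1 + 1 + 1 + 1 + 1 + 1 = 8.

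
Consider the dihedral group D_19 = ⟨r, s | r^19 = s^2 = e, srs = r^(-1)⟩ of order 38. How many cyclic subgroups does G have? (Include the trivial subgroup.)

21

Each element a generates a cyclic subgroup ⟨a⟩; distinct elements may generate the same one (a cyclic group of order d has φ(d) generators).
Cyclic subgroups by order — order 1: 1; order 2: 19; order 19: 1.
Total: 21.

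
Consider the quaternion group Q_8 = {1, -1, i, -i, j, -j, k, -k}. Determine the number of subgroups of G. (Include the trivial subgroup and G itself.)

6

|G| = 8, so by Lagrange every subgroup order divides 8. Divisors: 1, 2, 4, 8.
Subgroups by order — order 1: 1; order 2: 1; order 4: 3; order 8: 1.
Total: 1 + 1 + 3 + 1 = 6.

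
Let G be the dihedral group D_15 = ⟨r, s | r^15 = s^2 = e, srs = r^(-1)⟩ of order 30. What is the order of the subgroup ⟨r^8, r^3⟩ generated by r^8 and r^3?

|⟨r^8⟩| = 15 and |⟨r^3⟩| = 5, so |H| is a multiple of lcm(15, 5) = 15 and divides |G| = 30.
Closing under the operation: H = {e, r, r^2, r^3, r^4, r^5, r^6, r^7, r^8, r^9, r^10, r^11, r^12, r^13, r^14}, so |H| = 15.

15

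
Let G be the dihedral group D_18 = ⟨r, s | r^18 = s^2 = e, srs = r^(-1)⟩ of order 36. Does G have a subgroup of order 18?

Yes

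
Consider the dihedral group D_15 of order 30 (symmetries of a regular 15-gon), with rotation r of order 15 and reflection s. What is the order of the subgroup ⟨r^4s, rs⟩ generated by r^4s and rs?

|⟨r^4s⟩| = 2 and |⟨rs⟩| = 2, so |H| is a multiple of lcm(2, 2) = 2 and divides |G| = 30.
Closing under the operation: H = {e, r^3, r^6, r^9, r^12, rs, r^4s, r^7s, r^10s, r^13s}, so |H| = 10.

10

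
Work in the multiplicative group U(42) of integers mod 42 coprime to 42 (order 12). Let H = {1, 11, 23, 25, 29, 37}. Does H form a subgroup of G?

|H| = 6 divides |G| = 12, consistent with Lagrange.
H contains the identity, every element's inverse is in H, and H is closed under ·: it is a subgroup.
In fact H = ⟨23⟩.

Yes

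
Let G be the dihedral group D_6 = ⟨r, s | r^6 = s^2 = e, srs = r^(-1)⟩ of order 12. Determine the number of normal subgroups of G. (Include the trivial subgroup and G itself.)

G has 16 subgroups. Checking conjugation-invariance by order — order 1: 1/1 normal; order 2: 1/7 normal; order 3: 1/1 normal; order 4: 0/3 normal; order 6: 3/3 normal; order 12: 1/1 normal.
Total normal subgroups: 7.

7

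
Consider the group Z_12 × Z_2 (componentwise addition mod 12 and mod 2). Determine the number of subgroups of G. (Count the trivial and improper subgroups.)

16

|G| = 24, so by Lagrange every subgroup order divides 24. Divisors: 1, 2, 3, 4, 6, 8, 12, 24.
Subgroups by order — order 1: 1; order 2: 3; order 3: 1; order 4: 3; order 6: 3; order 8: 1; order 12: 3; order 24: 1.
Total: 1 + 3 + 1 + 3 + 3 + 1 + 3 + 1 = 16.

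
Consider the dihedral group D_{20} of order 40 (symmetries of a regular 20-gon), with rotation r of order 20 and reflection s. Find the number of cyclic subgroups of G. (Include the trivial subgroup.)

Each element a generates a cyclic subgroup ⟨a⟩; distinct elements may generate the same one (a cyclic group of order d has φ(d) generators).
Cyclic subgroups by order — order 1: 1; order 2: 21; order 4: 1; order 5: 1; order 10: 1; order 20: 1.
Total: 26.

26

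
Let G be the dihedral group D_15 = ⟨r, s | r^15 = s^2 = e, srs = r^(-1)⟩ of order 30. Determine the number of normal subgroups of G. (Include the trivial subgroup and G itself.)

G has 28 subgroups. Checking conjugation-invariance by order — order 1: 1/1 normal; order 2: 0/15 normal; order 3: 1/1 normal; order 5: 1/1 normal; order 6: 0/5 normal; order 10: 0/3 normal; order 15: 1/1 normal; order 30: 1/1 normal.
Total normal subgroups: 5.

5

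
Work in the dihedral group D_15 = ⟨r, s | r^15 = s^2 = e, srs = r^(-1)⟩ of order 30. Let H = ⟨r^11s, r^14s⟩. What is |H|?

10

|⟨r^11s⟩| = 2 and |⟨r^14s⟩| = 2, so |H| is a multiple of lcm(2, 2) = 2 and divides |G| = 30.
Closing under the operation: H = {e, r^3, r^6, r^9, r^12, r^2s, r^5s, r^8s, r^11s, r^14s}, so |H| = 10.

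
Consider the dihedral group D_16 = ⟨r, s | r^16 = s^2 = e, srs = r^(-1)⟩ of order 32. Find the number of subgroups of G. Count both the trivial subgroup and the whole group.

36

|G| = 32, so by Lagrange every subgroup order divides 32. Divisors: 1, 2, 4, 8, 16, 32.
Subgroups by order — order 1: 1; order 2: 17; order 4: 9; order 8: 5; order 16: 3; order 32: 1.
Total: 1 + 17 + 9 + 5 + 3 + 1 = 36.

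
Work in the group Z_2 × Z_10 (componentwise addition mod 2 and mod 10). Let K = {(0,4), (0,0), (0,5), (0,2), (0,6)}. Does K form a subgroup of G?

No

(0,2) ∈ K but its inverse (0,8) ∉ K, so K is not a subgroup.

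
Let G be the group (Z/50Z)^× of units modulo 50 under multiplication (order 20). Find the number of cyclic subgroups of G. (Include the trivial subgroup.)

6

Each element a generates a cyclic subgroup ⟨a⟩; distinct elements may generate the same one (a cyclic group of order d has φ(d) generators).
Cyclic subgroups by order — order 1: 1; order 2: 1; order 4: 1; order 5: 1; order 10: 1; order 20: 1.
Total: 6.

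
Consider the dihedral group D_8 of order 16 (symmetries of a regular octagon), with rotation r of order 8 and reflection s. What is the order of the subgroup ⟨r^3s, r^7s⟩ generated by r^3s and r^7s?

4

|⟨r^3s⟩| = 2 and |⟨r^7s⟩| = 2, so |H| is a multiple of lcm(2, 2) = 2 and divides |G| = 16.
Closing under the operation: H = {e, r^4, r^3s, r^7s}, so |H| = 4.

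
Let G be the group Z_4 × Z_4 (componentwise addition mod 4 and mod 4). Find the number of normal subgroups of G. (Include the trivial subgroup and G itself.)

15

G is abelian, so every subgroup is normal.
G has 15 subgroups in total, hence 15 normal subgroups.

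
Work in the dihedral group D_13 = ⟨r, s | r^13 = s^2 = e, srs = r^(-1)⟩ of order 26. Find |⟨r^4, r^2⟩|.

|⟨r^4⟩| = 13 and |⟨r^2⟩| = 13, so |H| is a multiple of lcm(13, 13) = 13 and divides |G| = 26.
Closing under the operation: H = {e, r, r^2, r^3, r^4, r^5, r^6, r^7, r^8, r^9, r^10, r^11, r^12}, so |H| = 13.

13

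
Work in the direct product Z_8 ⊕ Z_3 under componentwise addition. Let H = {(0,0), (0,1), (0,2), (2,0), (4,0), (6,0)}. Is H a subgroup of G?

No

Closure fails: (0,1) + (6,0) = (6,1) ∉ H. So H is not a subgroup.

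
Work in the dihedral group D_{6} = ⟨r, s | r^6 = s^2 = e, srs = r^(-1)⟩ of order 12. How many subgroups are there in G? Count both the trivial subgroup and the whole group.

16

|G| = 12, so by Lagrange every subgroup order divides 12. Divisors: 1, 2, 3, 4, 6, 12.
Subgroups by order — order 1: 1; order 2: 7; order 3: 1; order 4: 3; order 6: 3; order 12: 1.
Total: 1 + 7 + 1 + 3 + 3 + 1 = 16.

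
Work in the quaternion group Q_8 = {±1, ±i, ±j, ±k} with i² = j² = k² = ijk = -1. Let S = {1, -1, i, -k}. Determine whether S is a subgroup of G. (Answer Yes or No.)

-k ∈ S but its inverse k ∉ S, so S is not a subgroup.

No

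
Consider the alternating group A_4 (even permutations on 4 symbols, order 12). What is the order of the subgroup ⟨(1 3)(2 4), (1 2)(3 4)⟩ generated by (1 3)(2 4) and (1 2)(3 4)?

4

|⟨(1 3)(2 4)⟩| = 2 and |⟨(1 2)(3 4)⟩| = 2, so |H| is a multiple of lcm(2, 2) = 2 and divides |G| = 12.
Closing under the operation: H = {e, (1 2)(3 4), (1 3)(2 4), (1 4)(2 3)}, so |H| = 4.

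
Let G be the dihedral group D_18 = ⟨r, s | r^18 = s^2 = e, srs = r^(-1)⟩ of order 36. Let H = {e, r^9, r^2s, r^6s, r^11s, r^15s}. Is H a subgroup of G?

Closure fails: r^11s · r^6s = r^5 ∉ H. So H is not a subgroup.

No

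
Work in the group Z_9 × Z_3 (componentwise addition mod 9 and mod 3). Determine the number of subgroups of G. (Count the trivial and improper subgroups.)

|G| = 27, so by Lagrange every subgroup order divides 27. Divisors: 1, 3, 9, 27.
Subgroups by order — order 1: 1; order 3: 4; order 9: 4; order 27: 1.
Total: 1 + 4 + 4 + 1 = 10.

10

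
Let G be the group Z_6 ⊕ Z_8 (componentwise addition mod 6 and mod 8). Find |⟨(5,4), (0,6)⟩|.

|⟨(5,4)⟩| = 6 and |⟨(0,6)⟩| = 4, so |H| is a multiple of lcm(6, 4) = 12 and divides |G| = 48.
Closing under the operation: H = {(0,0), (0,2), (0,4), (0,6), (1,0), (1,2), (1,4), (1,6), (2,0), (2,2), (2,4), (2,6), (3,0), (3,2), (3,4), (3,6), (4,0), (4,2), (4,4), (4,6), (5,0), (5,2), (5,4), (5,6)}, so |H| = 24.

24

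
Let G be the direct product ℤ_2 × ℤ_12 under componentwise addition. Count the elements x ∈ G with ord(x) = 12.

8

An element (a,b) has order lcm(ord(a), ord(b)); count pairs with lcm equal to 12.
Enumerating gives 8 such elements.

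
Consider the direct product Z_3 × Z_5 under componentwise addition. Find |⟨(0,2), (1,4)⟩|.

15

|⟨(0,2)⟩| = 5 and |⟨(1,4)⟩| = 15, so |H| is a multiple of lcm(5, 15) = 15 and divides |G| = 15.
Closing {(0,2), (1,4)} under the group operation gives all of G, so |H| = 15.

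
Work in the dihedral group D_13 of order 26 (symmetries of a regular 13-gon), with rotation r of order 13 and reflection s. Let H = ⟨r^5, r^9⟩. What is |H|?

13

|⟨r^5⟩| = 13 and |⟨r^9⟩| = 13, so |H| is a multiple of lcm(13, 13) = 13 and divides |G| = 26.
Closing under the operation: H = {e, r, r^2, r^3, r^4, r^5, r^6, r^7, r^8, r^9, r^10, r^11, r^12}, so |H| = 13.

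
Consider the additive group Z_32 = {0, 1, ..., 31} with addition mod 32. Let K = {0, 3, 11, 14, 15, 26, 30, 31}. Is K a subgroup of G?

No

3 ∈ K but its inverse 29 ∉ K, so K is not a subgroup.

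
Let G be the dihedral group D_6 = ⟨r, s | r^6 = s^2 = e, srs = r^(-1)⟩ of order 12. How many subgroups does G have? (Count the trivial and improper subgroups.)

16

|G| = 12, so by Lagrange every subgroup order divides 12. Divisors: 1, 2, 3, 4, 6, 12.
Subgroups by order — order 1: 1; order 2: 7; order 3: 1; order 4: 3; order 6: 3; order 12: 1.
Total: 1 + 7 + 1 + 3 + 3 + 1 = 16.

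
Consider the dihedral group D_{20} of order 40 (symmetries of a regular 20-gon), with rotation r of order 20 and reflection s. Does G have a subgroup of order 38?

38 does not divide |G| = 40, so by Lagrange no subgroup of order 38 exists.

No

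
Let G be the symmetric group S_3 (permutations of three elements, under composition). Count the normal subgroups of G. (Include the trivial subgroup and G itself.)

G has 6 subgroups. Checking conjugation-invariance by order — order 1: 1/1 normal; order 2: 0/3 normal; order 3: 1/1 normal; order 6: 1/1 normal.
Total normal subgroups: 3.

3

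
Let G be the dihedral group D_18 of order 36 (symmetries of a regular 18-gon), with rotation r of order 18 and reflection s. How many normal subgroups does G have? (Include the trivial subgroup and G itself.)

9

G has 45 subgroups. Checking conjugation-invariance by order — order 1: 1/1 normal; order 2: 1/19 normal; order 3: 1/1 normal; order 4: 0/9 normal; order 6: 1/7 normal; order 9: 1/1 normal; order 12: 0/3 normal; order 18: 3/3 normal; order 36: 1/1 normal.
Total normal subgroups: 9.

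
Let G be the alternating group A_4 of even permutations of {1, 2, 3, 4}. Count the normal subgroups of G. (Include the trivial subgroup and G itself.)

G has 10 subgroups. Checking conjugation-invariance by order — order 1: 1/1 normal; order 2: 0/3 normal; order 3: 0/4 normal; order 4: 1/1 normal; order 12: 1/1 normal.
Total normal subgroups: 3.

3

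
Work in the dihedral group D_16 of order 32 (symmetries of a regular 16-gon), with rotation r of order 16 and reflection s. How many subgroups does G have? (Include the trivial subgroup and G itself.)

36

|G| = 32, so by Lagrange every subgroup order divides 32. Divisors: 1, 2, 4, 8, 16, 32.
Subgroups by order — order 1: 1; order 2: 17; order 4: 9; order 8: 5; order 16: 3; order 32: 1.
Total: 1 + 17 + 9 + 5 + 3 + 1 = 36.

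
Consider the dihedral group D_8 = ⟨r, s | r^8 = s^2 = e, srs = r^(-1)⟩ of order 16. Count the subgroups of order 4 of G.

5

|G| = 16 and 4 | 16, so subgroups of order 4 are possible by Lagrange.
The subgroups of order 4 are: {e, r^2, r^4, r^6}; {e, r^4, r^2s, r^6s}; {e, r^4, r^3s, r^7s}; {e, r^4, s, r^4s}; … (5 in all).
So G has 5 subgroups of order 4.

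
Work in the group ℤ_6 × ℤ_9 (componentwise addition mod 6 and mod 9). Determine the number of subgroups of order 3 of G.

4

|G| = 54 and 3 | 54, so subgroups of order 3 are possible by Lagrange.
The subgroups of order 3 are: {(0,0), (0,3), (0,6)}; {(0,0), (2,0), (4,0)}; {(0,0), (2,3), (4,6)}; {(0,0), (2,6), (4,3)}.
So G has 4 subgroups of order 3.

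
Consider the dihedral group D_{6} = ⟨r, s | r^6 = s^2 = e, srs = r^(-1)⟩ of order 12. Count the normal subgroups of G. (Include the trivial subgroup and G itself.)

7

G has 16 subgroups. Checking conjugation-invariance by order — order 1: 1/1 normal; order 2: 1/7 normal; order 3: 1/1 normal; order 4: 0/3 normal; order 6: 3/3 normal; order 12: 1/1 normal.
Total normal subgroups: 7.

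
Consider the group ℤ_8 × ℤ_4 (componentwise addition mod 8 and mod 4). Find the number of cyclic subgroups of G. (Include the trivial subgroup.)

Each element a generates a cyclic subgroup ⟨a⟩; distinct elements may generate the same one (a cyclic group of order d has φ(d) generators).
Cyclic subgroups by order — order 1: 1; order 2: 3; order 4: 6; order 8: 4.
Total: 14.

14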